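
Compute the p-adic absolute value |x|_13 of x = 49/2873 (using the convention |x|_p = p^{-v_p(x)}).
|49/2873|_13 = 169

Step 1 — compute v_13(x) by factoring powers of 13 out of the numerator and denominator: v_13(49/2873) = -2. Step 2 — apply |x|_p = p^{-v_p(x)} = 13^{2} = 169.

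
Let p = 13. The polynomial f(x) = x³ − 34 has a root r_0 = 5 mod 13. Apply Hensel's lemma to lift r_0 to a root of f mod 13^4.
r_3 = 17386 (mod 28561)

Hensel: r_{i+1} = r_i − f(r_i)/f′(r_i) mod 13^{i+2}, where f′(x) = 3x². Iterate:
  r_0 = 5 (mod 13)
  r_1 = 148 (mod 169)
  r_2 = 2007 (mod 2197)
  r_3 = 17386 (mod 28561)
Final: r = 17386 with f(r) ≡ 0 mod 13^4.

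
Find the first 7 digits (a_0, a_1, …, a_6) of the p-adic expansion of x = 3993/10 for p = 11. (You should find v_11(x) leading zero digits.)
(a_0, …, a_6) = (0, 0, 0, 8, 7, 7, 7)

v_11(3993/10) = 3, so a_0 = ... = a_2 = 0. Factor out: x = 11^3 · u with u = 3/10 a unit in ℤ_11. Expand u iteratively via a_{v+i} = u_i mod 11, u_{i+1} = (u_i − a_{v+i})/11:
  u_0 = 3/10;  a_3 = 8;  u_1 = (u_0 − 8)/11 = -7/10
  u_1 = -7/10;  a_4 = 7;  u_2 = (u_1 − 7)/11 = -7/10
  u_2 = -7/10;  a_5 = 7;  u_3 = (u_2 − 7)/11 = -7/10
  u_3 = -7/10;  a_6 = 7;  u_4 = (u_3 − 7)/11 = -7/10
Digits: (0, 0, 0, 8, 7, 7, 7).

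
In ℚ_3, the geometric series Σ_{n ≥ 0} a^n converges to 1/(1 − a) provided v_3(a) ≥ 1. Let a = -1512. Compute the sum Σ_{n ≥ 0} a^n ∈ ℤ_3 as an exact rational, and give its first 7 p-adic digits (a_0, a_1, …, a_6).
Σ a^n = 1/(1 − a) = 1/1513;  first 7 digits = (1, 0, 0, 1, 2, 2, 1)

v_3(a) = 3 ≥ 1, so the series converges in ℤ_3 to 1/(1 − a) = 1/(1 − (-1512)) = 1/1513. Expand this rational in ℤ_3: compute digits iteratively via d_i = x_i mod 3, x_{i+1} = (x_i − d_i)/3. The first 7 digits are (1, 0, 0, 1, 2, 2, 1).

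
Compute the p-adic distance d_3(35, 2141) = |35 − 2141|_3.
d_3(35, 2141) = 1/81

Step 1 — x − y = 35 − 2141 = -2106. Step 2 — v_3(-2106) = 4 (factor: -2106 = −(3^4 · 26); the sign does not affect v_p). Step 3 — |x − y|_3 = 3^{-4} = 1/81.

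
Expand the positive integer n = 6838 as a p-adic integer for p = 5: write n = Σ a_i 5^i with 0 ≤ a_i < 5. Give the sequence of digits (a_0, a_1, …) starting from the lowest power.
(a_0, a_1, …) = (3, 2, 3, 4, 0, 2)

Repeated division by 5 gives the digits low-to-high: 6838 = 3 + 2·5^1 + 3·5^2 + 4·5^3 + 2·5^5. Digit sequence: (3, 2, 3, 4, 0, 2).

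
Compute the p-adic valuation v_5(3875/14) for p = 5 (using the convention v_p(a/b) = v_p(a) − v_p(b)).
v_5(3875/14) = 3

Factor powers of 5 from the numerator and denominator of the reduced fraction: 3875 = 5^3 · 31 and 14 = 5^0 · 14. Apply v_p(a/b) = v_p(a) − v_p(b): v_5(3875/14) = 3 − 0 = 3.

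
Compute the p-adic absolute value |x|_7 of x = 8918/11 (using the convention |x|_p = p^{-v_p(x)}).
|8918/11|_7 = 1/343

Step 1 — compute v_7(x) by factoring powers of 7 out of the numerator and denominator: v_7(8918/11) = 3. Step 2 — apply |x|_p = p^{-v_p(x)} = 7^{-3} = 1/343.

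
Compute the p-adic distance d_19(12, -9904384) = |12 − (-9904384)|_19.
d_19(12, -9904384) = 1/2476099

Step 1 — x − y = 12 − (-9904384) = 9904396. Step 2 — v_19(9904396) = 5 (factor: 9904396 = (19^5 · 4); the sign does not affect v_p). Step 3 — |x − y|_19 = 19^{-5} = 1/2476099.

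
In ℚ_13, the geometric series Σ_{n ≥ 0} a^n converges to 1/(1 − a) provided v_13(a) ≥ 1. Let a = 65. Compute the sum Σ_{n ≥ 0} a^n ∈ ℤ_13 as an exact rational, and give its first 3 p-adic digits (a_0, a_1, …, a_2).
Σ a^n = 1/(1 − a) = -1/64;  first 3 digits = (1, 5, 12)

v_13(a) = 1 ≥ 1, so the series converges in ℤ_13 to 1/(1 − a) = 1/(1 − 65) = -1/64. Expand this rational in ℤ_13: compute digits iteratively via d_i = x_i mod 13, x_{i+1} = (x_i − d_i)/13. The first 3 digits are (1, 5, 12).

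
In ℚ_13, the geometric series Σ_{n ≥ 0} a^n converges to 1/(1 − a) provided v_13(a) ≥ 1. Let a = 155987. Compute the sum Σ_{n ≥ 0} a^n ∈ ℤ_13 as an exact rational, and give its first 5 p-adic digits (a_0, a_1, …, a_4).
Σ a^n = 1/(1 − a) = -1/155986;  first 5 digits = (1, 0, 0, 6, 5)

v_13(a) = 3 ≥ 1, so the series converges in ℤ_13 to 1/(1 − a) = 1/(1 − 155987) = -1/155986. Expand this rational in ℤ_13: compute digits iteratively via d_i = x_i mod 13, x_{i+1} = (x_i − d_i)/13. The first 5 digits are (1, 0, 0, 6, 5).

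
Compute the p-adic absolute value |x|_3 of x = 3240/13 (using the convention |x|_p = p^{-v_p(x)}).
|3240/13|_3 = 1/81

Step 1 — compute v_3(x) by factoring powers of 3 out of the numerator and denominator: v_3(3240/13) = 4. Step 2 — apply |x|_p = p^{-v_p(x)} = 3^{-4} = 1/81.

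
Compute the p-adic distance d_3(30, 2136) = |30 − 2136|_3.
d_3(30, 2136) = 1/81

Step 1 — x − y = 30 − 2136 = -2106. Step 2 — v_3(-2106) = 4 (factor: -2106 = −(3^4 · 26); the sign does not affect v_p). Step 3 — |x − y|_3 = 3^{-4} = 1/81.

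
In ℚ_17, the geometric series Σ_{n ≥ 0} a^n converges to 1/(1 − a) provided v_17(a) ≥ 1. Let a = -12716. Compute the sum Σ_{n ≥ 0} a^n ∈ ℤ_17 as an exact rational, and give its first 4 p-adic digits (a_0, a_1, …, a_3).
Σ a^n = 1/(1 − a) = 1/12717;  first 4 digits = (1, 0, 7, 14)

v_17(a) = 2 ≥ 1, so the series converges in ℤ_17 to 1/(1 − a) = 1/(1 − (-12716)) = 1/12717. Expand this rational in ℤ_17: compute digits iteratively via d_i = x_i mod 17, x_{i+1} = (x_i − d_i)/17. The first 4 digits are (1, 0, 7, 14).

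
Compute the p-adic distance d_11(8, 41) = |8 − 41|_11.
d_11(8, 41) = 1/11

Step 1 — x − y = 8 − 41 = -33. Step 2 — v_11(-33) = 1 (factor: -33 = −(11^1 · 3); the sign does not affect v_p). Step 3 — |x − y|_11 = 11^{-1} = 1/11.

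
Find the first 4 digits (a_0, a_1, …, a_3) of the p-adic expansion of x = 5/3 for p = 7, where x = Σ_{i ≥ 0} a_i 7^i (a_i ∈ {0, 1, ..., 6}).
(a_0, …, a_3) = (4, 2, 2, 2)

v_7(5/3) = 0 (numerator and denominator both coprime to 7), so x ∈ ℤ_7^×. Compute digits iteratively via a_i = x_i mod 7, x_{i+1} = (x_i − a_i)/7, with x_0 = x:
  x_0 = 5/3;  a_0 = 4;  x_1 = (x_0 − 4)/7 = -1/3
  x_1 = -1/3;  a_1 = 2;  x_2 = (x_1 − 2)/7 = -1/3
  x_2 = -1/3;  a_2 = 2;  x_3 = (x_2 − 2)/7 = -1/3
  x_3 = -1/3;  a_3 = 2;  x_4 = (x_3 − 2)/7 = -1/3
Digits: (4, 2, 2, 2).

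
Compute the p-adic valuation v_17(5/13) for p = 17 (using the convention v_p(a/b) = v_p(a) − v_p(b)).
v_17(5/13) = 0

Factor powers of 17 from the numerator and denominator of the reduced fraction: 5 = 17^0 · 5 and 13 = 17^0 · 13. Apply v_p(a/b) = v_p(a) − v_p(b): v_17(5/13) = 0 − 0 = 0.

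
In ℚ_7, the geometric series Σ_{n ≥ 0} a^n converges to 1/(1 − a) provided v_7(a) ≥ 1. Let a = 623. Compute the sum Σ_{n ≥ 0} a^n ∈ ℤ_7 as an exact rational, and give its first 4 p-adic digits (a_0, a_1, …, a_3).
Σ a^n = 1/(1 − a) = -1/622;  first 4 digits = (1, 5, 2, 5)

v_7(a) = 1 ≥ 1, so the series converges in ℤ_7 to 1/(1 − a) = 1/(1 − 623) = -1/622. Expand this rational in ℤ_7: compute digits iteratively via d_i = x_i mod 7, x_{i+1} = (x_i − d_i)/7. The first 4 digits are (1, 5, 2, 5).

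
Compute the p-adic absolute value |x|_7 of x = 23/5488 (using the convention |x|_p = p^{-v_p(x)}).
|23/5488|_7 = 343

Step 1 — compute v_7(x) by factoring powers of 7 out of the numerator and denominator: v_7(23/5488) = -3. Step 2 — apply |x|_p = p^{-v_p(x)} = 7^{3} = 343.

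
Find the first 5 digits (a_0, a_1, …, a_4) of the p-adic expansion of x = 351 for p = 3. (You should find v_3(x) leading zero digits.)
(a_0, …, a_4) = (0, 0, 0, 1, 1)

v_3(351) = 3, so a_0 = ... = a_2 = 0. Factor out: x = 3^3 · u with u = 13 a unit in ℤ_3. Expand u iteratively via a_{v+i} = u_i mod 3, u_{i+1} = (u_i − a_{v+i})/3:
  u_0 = 13;  a_3 = 1;  u_1 = (u_0 − 1)/3 = 4
  u_1 = 4;  a_4 = 1;  u_2 = (u_1 − 1)/3 = 1
Digits: (0, 0, 0, 1, 1).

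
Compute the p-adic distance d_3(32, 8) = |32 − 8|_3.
d_3(32, 8) = 1/3

Step 1 — x − y = 32 − 8 = 24. Step 2 — v_3(24) = 1 (factor: 24 = (3^1 · 8); the sign does not affect v_p). Step 3 — |x − y|_3 = 3^{-1} = 1/3.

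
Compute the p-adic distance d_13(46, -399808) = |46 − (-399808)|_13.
d_13(46, -399808) = 1/28561

Step 1 — x − y = 46 − (-399808) = 399854. Step 2 — v_13(399854) = 4 (factor: 399854 = (13^4 · 14); the sign does not affect v_p). Step 3 — |x − y|_13 = 13^{-4} = 1/28561.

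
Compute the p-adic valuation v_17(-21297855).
v_17(-21297855) = 5

v_17(n) is the largest exponent k such that 17^k divides n. Factor out: -21297855 = -17^5 · 15. (Sign doesn't affect v_p.) So v_17(-21297855) = 5.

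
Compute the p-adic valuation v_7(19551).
v_7(19551) = 3

v_7(n) is the largest exponent k such that 7^k divides n. Factor out: 19551 = 7^3 · 57. (Sign doesn't affect v_p.) So v_7(19551) = 3.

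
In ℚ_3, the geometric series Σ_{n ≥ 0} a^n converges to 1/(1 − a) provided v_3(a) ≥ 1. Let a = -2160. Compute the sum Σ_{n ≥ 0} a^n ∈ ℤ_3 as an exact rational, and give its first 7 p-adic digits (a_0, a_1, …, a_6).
Σ a^n = 1/(1 − a) = 1/2161;  first 7 digits = (1, 0, 0, 1, 0, 0, 1)

v_3(a) = 3 ≥ 1, so the series converges in ℤ_3 to 1/(1 − a) = 1/(1 − (-2160)) = 1/2161. Expand this rational in ℤ_3: compute digits iteratively via d_i = x_i mod 3, x_{i+1} = (x_i − d_i)/3. The first 7 digits are (1, 0, 0, 1, 0, 0, 1).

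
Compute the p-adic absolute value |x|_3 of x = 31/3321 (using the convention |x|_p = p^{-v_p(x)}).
|31/3321|_3 = 81

Step 1 — compute v_3(x) by factoring powers of 3 out of the numerator and denominator: v_3(31/3321) = -4. Step 2 — apply |x|_p = p^{-v_p(x)} = 3^{4} = 81.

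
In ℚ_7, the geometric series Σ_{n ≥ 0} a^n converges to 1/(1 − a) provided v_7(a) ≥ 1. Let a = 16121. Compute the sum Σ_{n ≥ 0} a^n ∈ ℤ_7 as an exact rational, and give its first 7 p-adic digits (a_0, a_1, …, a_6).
Σ a^n = 1/(1 − a) = -1/16120;  first 7 digits = (1, 0, 0, 5, 6, 0, 4)

v_7(a) = 3 ≥ 1, so the series converges in ℤ_7 to 1/(1 − a) = 1/(1 − 16121) = -1/16120. Expand this rational in ℤ_7: compute digits iteratively via d_i = x_i mod 7, x_{i+1} = (x_i − d_i)/7. The first 7 digits are (1, 0, 0, 5, 6, 0, 4).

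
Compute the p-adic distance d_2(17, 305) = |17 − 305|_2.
d_2(17, 305) = 1/32

Step 1 — x − y = 17 − 305 = -288. Step 2 — v_2(-288) = 5 (factor: -288 = −(2^5 · 9); the sign does not affect v_p). Step 3 — |x − y|_2 = 2^{-5} = 1/32.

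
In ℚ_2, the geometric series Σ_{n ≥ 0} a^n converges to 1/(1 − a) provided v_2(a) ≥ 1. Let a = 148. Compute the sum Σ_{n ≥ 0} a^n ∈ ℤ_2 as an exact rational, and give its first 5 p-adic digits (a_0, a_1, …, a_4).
Σ a^n = 1/(1 − a) = -1/147;  first 5 digits = (1, 0, 1, 0, 0)

v_2(a) = 2 ≥ 1, so the series converges in ℤ_2 to 1/(1 − a) = 1/(1 − 148) = -1/147. Expand this rational in ℤ_2: compute digits iteratively via d_i = x_i mod 2, x_{i+1} = (x_i − d_i)/2. The first 5 digits are (1, 0, 1, 0, 0).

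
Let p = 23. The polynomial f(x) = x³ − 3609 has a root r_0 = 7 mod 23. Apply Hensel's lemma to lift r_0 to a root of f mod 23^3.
r_2 = 11185 (mod 12167)

Hensel: r_{i+1} = r_i − f(r_i)/f′(r_i) mod 23^{i+2}, where f′(x) = 3x². Iterate:
  r_0 = 7 (mod 23)
  r_1 = 76 (mod 529)
  r_2 = 11185 (mod 12167)
Final: r = 11185 with f(r) ≡ 0 mod 23^3.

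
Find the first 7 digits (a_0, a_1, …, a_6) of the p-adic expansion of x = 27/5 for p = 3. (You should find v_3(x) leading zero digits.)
(a_0, …, a_6) = (0, 0, 0, 2, 0, 1, 2)

v_3(27/5) = 3, so a_0 = ... = a_2 = 0. Factor out: x = 3^3 · u with u = 1/5 a unit in ℤ_3. Expand u iteratively via a_{v+i} = u_i mod 3, u_{i+1} = (u_i − a_{v+i})/3:
  u_0 = 1/5;  a_3 = 2;  u_1 = (u_0 − 2)/3 = -3/5
  u_1 = -3/5;  a_4 = 0;  u_2 = (u_1 − 0)/3 = -1/5
  u_2 = -1/5;  a_5 = 1;  u_3 = (u_2 − 1)/3 = -2/5
  u_3 = -2/5;  a_6 = 2;  u_4 = (u_3 − 2)/3 = -4/5
Digits: (0, 0, 0, 2, 0, 1, 2).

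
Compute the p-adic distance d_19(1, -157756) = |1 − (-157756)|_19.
d_19(1, -157756) = 1/6859

Step 1 — x − y = 1 − (-157756) = 157757. Step 2 — v_19(157757) = 3 (factor: 157757 = (19^3 · 23); the sign does not affect v_p). Step 3 — |x − y|_19 = 19^{-3} = 1/6859.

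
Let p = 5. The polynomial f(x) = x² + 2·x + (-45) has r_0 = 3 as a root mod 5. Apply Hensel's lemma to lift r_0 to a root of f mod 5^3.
r_2 = 88 (mod 125)

Hensel: r_{i+1} = r_i − f(r_i)·(f′(r_i))^{-1} mod 5^{i+2}, f′(x) = 2x + 2. Iterate:
  r_0 = 3 (mod 5)
  r_1 = 13 (mod 25)
  r_2 = 88 (mod 125)
Final: r = 88 satisfies f(r) ≡ 0 mod 5^3.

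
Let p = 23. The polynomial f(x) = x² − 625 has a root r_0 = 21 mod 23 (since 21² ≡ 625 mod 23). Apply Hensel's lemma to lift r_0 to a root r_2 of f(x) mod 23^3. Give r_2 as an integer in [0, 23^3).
r_2 = 12142 (mod 12167)

Hensel's recurrence: r_{i+1} = r_i − f(r_i)·(f′(r_i))^{-1} mod 23^{i+2}, with f′(x) = 2x. Iterate:
  r_0 = 21 (mod 23)
  r_1 = 504 (mod 529)
  r_2 = 12142 (mod 12167)
Final: r_2 = 12142, and one checks f(r_2) ≡ 0 mod 23^3.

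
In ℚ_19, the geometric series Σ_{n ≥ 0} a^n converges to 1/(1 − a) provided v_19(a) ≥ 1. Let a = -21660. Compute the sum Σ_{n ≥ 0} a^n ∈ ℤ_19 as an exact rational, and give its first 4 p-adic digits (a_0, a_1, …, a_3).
Σ a^n = 1/(1 − a) = 1/21661;  first 4 digits = (1, 0, 16, 15)

v_19(a) = 2 ≥ 1, so the series converges in ℤ_19 to 1/(1 − a) = 1/(1 − (-21660)) = 1/21661. Expand this rational in ℤ_19: compute digits iteratively via d_i = x_i mod 19, x_{i+1} = (x_i − d_i)/19. The first 4 digits are (1, 0, 16, 15).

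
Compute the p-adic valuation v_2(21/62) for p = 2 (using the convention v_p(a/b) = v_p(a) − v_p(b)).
v_2(21/62) = -1

Factor powers of 2 from the numerator and denominator of the reduced fraction: 21 = 2^0 · 21 and 62 = 2^1 · 31. Apply v_p(a/b) = v_p(a) − v_p(b): v_2(21/62) = 0 − 1 = -1.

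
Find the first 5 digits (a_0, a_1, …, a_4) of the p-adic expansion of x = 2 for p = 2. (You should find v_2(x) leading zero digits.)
(a_0, …, a_4) = (0, 1, 0, 0, 0)

v_2(2) = 1, so a_0 = ... = a_0 = 0. Factor out: x = 2^1 · u with u = 1 a unit in ℤ_2. Expand u iteratively via a_{v+i} = u_i mod 2, u_{i+1} = (u_i − a_{v+i})/2:
  u_0 = 1;  a_1 = 1;  u_1 = (u_0 − 1)/2 = 0
  u_1 = 0;  a_2 = 0;  u_2 = (u_1 − 0)/2 = 0
  u_2 = 0;  a_3 = 0;  u_3 = (u_2 − 0)/2 = 0
  u_3 = 0;  a_4 = 0;  u_4 = (u_3 − 0)/2 = 0
Digits: (0, 1, 0, 0, 0).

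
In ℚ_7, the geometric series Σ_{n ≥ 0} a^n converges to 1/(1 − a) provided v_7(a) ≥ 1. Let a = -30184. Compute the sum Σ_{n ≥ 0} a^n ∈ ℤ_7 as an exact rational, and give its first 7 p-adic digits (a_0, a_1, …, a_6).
Σ a^n = 1/(1 − a) = 1/30185;  first 7 digits = (1, 0, 0, 3, 1, 5, 1)

v_7(a) = 3 ≥ 1, so the series converges in ℤ_7 to 1/(1 − a) = 1/(1 − (-30184)) = 1/30185. Expand this rational in ℤ_7: compute digits iteratively via d_i = x_i mod 7, x_{i+1} = (x_i − d_i)/7. The first 7 digits are (1, 0, 0, 3, 1, 5, 1).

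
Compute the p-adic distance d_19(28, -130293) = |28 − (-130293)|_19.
d_19(28, -130293) = 1/130321

Step 1 — x − y = 28 − (-130293) = 130321. Step 2 — v_19(130321) = 4 (factor: 130321 = (19^4 · 1); the sign does not affect v_p). Step 3 — |x − y|_19 = 19^{-4} = 1/130321.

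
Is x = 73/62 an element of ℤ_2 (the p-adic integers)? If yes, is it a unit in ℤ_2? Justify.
x ∉ ℤ_2 (v_2(x) = -1 < 0)

ℤ_2 = {x ∈ ℚ_2 : v_2(x) ≥ 0} and ℤ_2^× = {x ∈ ℤ_2 : v_2(x) = 0}. Here v_2(73/62) = v_2(num) − v_2(den) = -1; compare against these criteria.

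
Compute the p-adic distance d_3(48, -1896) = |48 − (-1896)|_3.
d_3(48, -1896) = 1/243

Step 1 — x − y = 48 − (-1896) = 1944. Step 2 — v_3(1944) = 5 (factor: 1944 = (3^5 · 8); the sign does not affect v_p). Step 3 — |x − y|_3 = 3^{-5} = 1/243.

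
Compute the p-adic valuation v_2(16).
v_2(16) = 4

v_2(n) is the largest exponent k such that 2^k divides n. Factor out: 16 = 2^4 · 1. (Sign doesn't affect v_p.) So v_2(16) = 4.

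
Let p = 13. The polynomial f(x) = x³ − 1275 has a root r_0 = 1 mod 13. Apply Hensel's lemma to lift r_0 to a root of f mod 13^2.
r_1 = 144 (mod 169)

Hensel: r_{i+1} = r_i − f(r_i)/f′(r_i) mod 13^{i+2}, where f′(x) = 3x². Iterate:
  r_0 = 1 (mod 13)
  r_1 = 144 (mod 169)
Final: r = 144 with f(r) ≡ 0 mod 13^2.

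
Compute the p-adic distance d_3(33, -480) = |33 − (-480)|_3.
d_3(33, -480) = 1/27

Step 1 — x − y = 33 − (-480) = 513. Step 2 — v_3(513) = 3 (factor: 513 = (3^3 · 19); the sign does not affect v_p). Step 3 — |x − y|_3 = 3^{-3} = 1/27.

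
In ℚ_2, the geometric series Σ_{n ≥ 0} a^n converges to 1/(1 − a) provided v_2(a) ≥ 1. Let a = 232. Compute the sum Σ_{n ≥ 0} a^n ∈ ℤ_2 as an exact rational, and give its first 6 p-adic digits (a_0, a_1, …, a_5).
Σ a^n = 1/(1 − a) = -1/231;  first 6 digits = (1, 0, 0, 1, 0, 1)

v_2(a) = 3 ≥ 1, so the series converges in ℤ_2 to 1/(1 − a) = 1/(1 − 232) = -1/231. Expand this rational in ℤ_2: compute digits iteratively via d_i = x_i mod 2, x_{i+1} = (x_i − d_i)/2. The first 6 digits are (1, 0, 0, 1, 0, 1).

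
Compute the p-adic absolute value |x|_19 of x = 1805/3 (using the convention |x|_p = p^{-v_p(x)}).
|1805/3|_19 = 1/361

Step 1 — compute v_19(x) by factoring powers of 19 out of the numerator and denominator: v_19(1805/3) = 2. Step 2 — apply |x|_p = p^{-v_p(x)} = 19^{-2} = 1/361.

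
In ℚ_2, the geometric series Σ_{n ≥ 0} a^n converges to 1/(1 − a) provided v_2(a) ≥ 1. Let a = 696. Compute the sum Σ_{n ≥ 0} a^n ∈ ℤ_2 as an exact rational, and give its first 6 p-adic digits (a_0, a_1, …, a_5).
Σ a^n = 1/(1 − a) = -1/695;  first 6 digits = (1, 0, 0, 1, 1, 1)

v_2(a) = 3 ≥ 1, so the series converges in ℤ_2 to 1/(1 − a) = 1/(1 − 696) = -1/695. Expand this rational in ℤ_2: compute digits iteratively via d_i = x_i mod 2, x_{i+1} = (x_i − d_i)/2. The first 6 digits are (1, 0, 0, 1, 1, 1).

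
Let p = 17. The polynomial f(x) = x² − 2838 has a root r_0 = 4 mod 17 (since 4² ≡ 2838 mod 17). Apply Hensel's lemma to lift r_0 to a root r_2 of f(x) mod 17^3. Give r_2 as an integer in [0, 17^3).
r_2 = 4186 (mod 4913)

Hensel's recurrence: r_{i+1} = r_i − f(r_i)·(f′(r_i))^{-1} mod 17^{i+2}, with f′(x) = 2x. Iterate:
  r_0 = 4 (mod 17)
  r_1 = 140 (mod 289)
  r_2 = 4186 (mod 4913)
Final: r_2 = 4186, and one checks f(r_2) ≡ 0 mod 17^3.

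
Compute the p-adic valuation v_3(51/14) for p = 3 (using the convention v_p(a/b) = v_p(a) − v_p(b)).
v_3(51/14) = 1

Factor powers of 3 from the numerator and denominator of the reduced fraction: 51 = 3^1 · 17 and 14 = 3^0 · 14. Apply v_p(a/b) = v_p(a) − v_p(b): v_3(51/14) = 1 − 0 = 1.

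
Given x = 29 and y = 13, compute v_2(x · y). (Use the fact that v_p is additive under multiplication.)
v_2(377) = 0

v_p(x) = 0 (factor: 29 = 2^0 · 29); v_p(y) = 0 (factor: 13 = 2^0 · 13). Additivity: v_p(xy) = v_p(x) + v_p(y) = 0 + 0 = 0. (Direct check: xy = 377 = 2^0 · (377).)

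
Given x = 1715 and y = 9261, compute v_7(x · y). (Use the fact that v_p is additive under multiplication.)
v_7(15882615) = 6

v_p(x) = 3 (factor: 1715 = 7^3 · 5); v_p(y) = 3 (factor: 9261 = 7^3 · 27). Additivity: v_p(xy) = v_p(x) + v_p(y) = 3 + 3 = 6. (Direct check: xy = 15882615 = 7^6 · (135).)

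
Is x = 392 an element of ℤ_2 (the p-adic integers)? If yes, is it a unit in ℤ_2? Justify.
x ∈ ℤ_2 but not a unit; v_2(x) = 3 > 0

ℤ_2 = {x ∈ ℚ_2 : v_2(x) ≥ 0} and ℤ_2^× = {x ∈ ℤ_2 : v_2(x) = 0}. Here v_2(392) = v_2(num) − v_2(den) = 3; compare against these criteria.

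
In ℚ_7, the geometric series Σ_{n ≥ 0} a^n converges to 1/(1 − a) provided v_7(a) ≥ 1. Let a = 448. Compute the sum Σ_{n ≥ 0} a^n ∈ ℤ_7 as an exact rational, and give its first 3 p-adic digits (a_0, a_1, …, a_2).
Σ a^n = 1/(1 − a) = -1/447;  first 3 digits = (1, 1, 3)

v_7(a) = 1 ≥ 1, so the series converges in ℤ_7 to 1/(1 − a) = 1/(1 − 448) = -1/447. Expand this rational in ℤ_7: compute digits iteratively via d_i = x_i mod 7, x_{i+1} = (x_i − d_i)/7. The first 3 digits are (1, 1, 3).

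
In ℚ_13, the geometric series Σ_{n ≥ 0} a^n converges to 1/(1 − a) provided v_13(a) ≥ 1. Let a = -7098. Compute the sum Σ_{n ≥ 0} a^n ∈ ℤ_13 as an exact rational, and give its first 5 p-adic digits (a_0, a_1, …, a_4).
Σ a^n = 1/(1 − a) = 1/7099;  first 5 digits = (1, 0, 10, 9, 8)

v_13(a) = 2 ≥ 1, so the series converges in ℤ_13 to 1/(1 − a) = 1/(1 − (-7098)) = 1/7099. Expand this rational in ℤ_13: compute digits iteratively via d_i = x_i mod 13, x_{i+1} = (x_i − d_i)/13. The first 5 digits are (1, 0, 10, 9, 8).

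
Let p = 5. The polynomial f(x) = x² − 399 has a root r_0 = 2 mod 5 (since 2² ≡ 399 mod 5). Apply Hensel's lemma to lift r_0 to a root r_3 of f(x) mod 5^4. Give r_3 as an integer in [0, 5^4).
r_3 = 32 (mod 625)

Hensel's recurrence: r_{i+1} = r_i − f(r_i)·(f′(r_i))^{-1} mod 5^{i+2}, with f′(x) = 2x. Iterate:
  r_0 = 2 (mod 5)
  r_1 = 7 (mod 25)
  r_2 = 32 (mod 125)
  r_3 = 32 (mod 625)
Final: r_3 = 32, and one checks f(r_3) ≡ 0 mod 5^4.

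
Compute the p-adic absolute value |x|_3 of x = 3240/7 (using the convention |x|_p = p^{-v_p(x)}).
|3240/7|_3 = 1/81

Step 1 — compute v_3(x) by factoring powers of 3 out of the numerator and denominator: v_3(3240/7) = 4. Step 2 — apply |x|_p = p^{-v_p(x)} = 3^{-4} = 1/81.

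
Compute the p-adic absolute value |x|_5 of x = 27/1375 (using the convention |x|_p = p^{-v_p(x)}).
|27/1375|_5 = 125

Step 1 — compute v_5(x) by factoring powers of 5 out of the numerator and denominator: v_5(27/1375) = -3. Step 2 — apply |x|_p = p^{-v_p(x)} = 5^{3} = 125.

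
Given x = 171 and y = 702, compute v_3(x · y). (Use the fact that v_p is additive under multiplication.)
v_3(120042) = 5

v_p(x) = 2 (factor: 171 = 3^2 · 19); v_p(y) = 3 (factor: 702 = 3^3 · 26). Additivity: v_p(xy) = v_p(x) + v_p(y) = 2 + 3 = 5. (Direct check: xy = 120042 = 3^5 · (494).)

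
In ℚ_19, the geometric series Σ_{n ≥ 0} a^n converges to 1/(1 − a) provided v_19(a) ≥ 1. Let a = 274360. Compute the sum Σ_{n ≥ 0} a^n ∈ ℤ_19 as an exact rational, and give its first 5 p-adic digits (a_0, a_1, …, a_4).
Σ a^n = 1/(1 − a) = -1/274359;  first 5 digits = (1, 0, 0, 2, 2)

v_19(a) = 3 ≥ 1, so the series converges in ℤ_19 to 1/(1 − a) = 1/(1 − 274360) = -1/274359. Expand this rational in ℤ_19: compute digits iteratively via d_i = x_i mod 19, x_{i+1} = (x_i − d_i)/19. The first 5 digits are (1, 0, 0, 2, 2).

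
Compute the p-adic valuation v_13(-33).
v_13(-33) = 0

v_13(n) is the largest exponent k such that 13^k divides n. Factor out: -33 = -13^0 · 33. (Sign doesn't affect v_p.) So v_13(-33) = 0.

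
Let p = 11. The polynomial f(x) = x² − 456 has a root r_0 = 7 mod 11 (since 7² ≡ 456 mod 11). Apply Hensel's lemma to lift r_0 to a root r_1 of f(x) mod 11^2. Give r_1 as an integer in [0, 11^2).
r_1 = 62 (mod 121)

Hensel's recurrence: r_{i+1} = r_i − f(r_i)·(f′(r_i))^{-1} mod 11^{i+2}, with f′(x) = 2x. Iterate:
  r_0 = 7 (mod 11)
  r_1 = 62 (mod 121)
Final: r_1 = 62, and one checks f(r_1) ≡ 0 mod 11^2.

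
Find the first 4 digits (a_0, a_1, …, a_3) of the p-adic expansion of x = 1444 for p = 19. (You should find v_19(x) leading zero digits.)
(a_0, …, a_3) = (0, 0, 4, 0)

v_19(1444) = 2, so a_0 = ... = a_1 = 0. Factor out: x = 19^2 · u with u = 4 a unit in ℤ_19. Expand u iteratively via a_{v+i} = u_i mod 19, u_{i+1} = (u_i − a_{v+i})/19:
  u_0 = 4;  a_2 = 4;  u_1 = (u_0 − 4)/19 = 0
  u_1 = 0;  a_3 = 0;  u_2 = (u_1 − 0)/19 = 0
Digits: (0, 0, 4, 0).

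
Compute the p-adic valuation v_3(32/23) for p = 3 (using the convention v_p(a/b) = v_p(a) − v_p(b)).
v_3(32/23) = 0

Factor powers of 3 from the numerator and denominator of the reduced fraction: 32 = 3^0 · 32 and 23 = 3^0 · 23. Apply v_p(a/b) = v_p(a) − v_p(b): v_3(32/23) = 0 − 0 = 0.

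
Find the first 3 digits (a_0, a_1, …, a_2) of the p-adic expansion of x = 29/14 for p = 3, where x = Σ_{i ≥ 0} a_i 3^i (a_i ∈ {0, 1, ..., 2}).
(a_0, …, a_2) = (1, 1, 0)

v_3(29/14) = 0 (numerator and denominator both coprime to 3), so x ∈ ℤ_3^×. Compute digits iteratively via a_i = x_i mod 3, x_{i+1} = (x_i − a_i)/3, with x_0 = x:
  x_0 = 29/14;  a_0 = 1;  x_1 = (x_0 − 1)/3 = 5/14
  x_1 = 5/14;  a_1 = 1;  x_2 = (x_1 − 1)/3 = -3/14
  x_2 = -3/14;  a_2 = 0;  x_3 = (x_2 − 0)/3 = -1/14
Digits: (1, 1, 0).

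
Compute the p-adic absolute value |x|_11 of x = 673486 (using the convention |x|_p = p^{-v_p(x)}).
|673486|_11 = 1/14641

Step 1 — compute v_11(x) by factoring powers of 11 out of the numerator and denominator: v_11(673486) = 4. Step 2 — apply |x|_p = p^{-v_p(x)} = 11^{-4} = 1/14641.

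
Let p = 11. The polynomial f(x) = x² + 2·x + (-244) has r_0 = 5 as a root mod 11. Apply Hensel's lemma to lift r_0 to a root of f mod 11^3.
r_2 = 819 (mod 1331)

Hensel: r_{i+1} = r_i − f(r_i)·(f′(r_i))^{-1} mod 11^{i+2}, f′(x) = 2x + 2. Iterate:
  r_0 = 5 (mod 11)
  r_1 = 93 (mod 121)
  r_2 = 819 (mod 1331)
Final: r = 819 satisfies f(r) ≡ 0 mod 11^3.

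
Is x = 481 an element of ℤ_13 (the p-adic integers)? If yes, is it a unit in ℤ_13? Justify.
x ∈ ℤ_13 but not a unit; v_13(x) = 1 > 0

ℤ_13 = {x ∈ ℚ_13 : v_13(x) ≥ 0} and ℤ_13^× = {x ∈ ℤ_13 : v_13(x) = 0}. Here v_13(481) = v_13(num) − v_13(den) = 1; compare against these criteria.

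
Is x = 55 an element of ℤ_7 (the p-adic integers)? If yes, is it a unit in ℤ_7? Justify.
x ∈ ℤ_7^× (unit); v_7(x) = 0

ℤ_7 = {x ∈ ℚ_7 : v_7(x) ≥ 0} and ℤ_7^× = {x ∈ ℤ_7 : v_7(x) = 0}. Here v_7(55) = v_7(num) − v_7(den) = 0; compare against these criteria.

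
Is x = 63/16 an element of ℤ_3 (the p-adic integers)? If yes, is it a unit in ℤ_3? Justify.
x ∈ ℤ_3 but not a unit; v_3(x) = 2 > 0

ℤ_3 = {x ∈ ℚ_3 : v_3(x) ≥ 0} and ℤ_3^× = {x ∈ ℤ_3 : v_3(x) = 0}. Here v_3(63/16) = v_3(num) − v_3(den) = 2; compare against these criteria.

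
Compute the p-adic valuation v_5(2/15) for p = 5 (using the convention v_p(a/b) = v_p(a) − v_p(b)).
v_5(2/15) = -1

Factor powers of 5 from the numerator and denominator of the reduced fraction: 2 = 5^0 · 2 and 15 = 5^1 · 3. Apply v_p(a/b) = v_p(a) − v_p(b): v_5(2/15) = 0 − 1 = -1.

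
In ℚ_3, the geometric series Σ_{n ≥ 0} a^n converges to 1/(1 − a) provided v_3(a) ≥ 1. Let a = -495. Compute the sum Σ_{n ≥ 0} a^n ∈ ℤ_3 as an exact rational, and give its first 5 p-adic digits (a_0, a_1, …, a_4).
Σ a^n = 1/(1 − a) = 1/496;  first 5 digits = (1, 0, 2, 2, 0)

v_3(a) = 2 ≥ 1, so the series converges in ℤ_3 to 1/(1 − a) = 1/(1 − (-495)) = 1/496. Expand this rational in ℤ_3: compute digits iteratively via d_i = x_i mod 3, x_{i+1} = (x_i − d_i)/3. The first 5 digits are (1, 0, 2, 2, 0).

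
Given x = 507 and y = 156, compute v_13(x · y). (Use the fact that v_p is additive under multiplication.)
v_13(79092) = 3

v_p(x) = 2 (factor: 507 = 13^2 · 3); v_p(y) = 1 (factor: 156 = 13^1 · 12). Additivity: v_p(xy) = v_p(x) + v_p(y) = 2 + 1 = 3. (Direct check: xy = 79092 = 13^3 · (36).)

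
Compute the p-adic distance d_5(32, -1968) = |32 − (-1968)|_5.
d_5(32, -1968) = 1/125

Step 1 — x − y = 32 − (-1968) = 2000. Step 2 — v_5(2000) = 3 (factor: 2000 = (5^3 · 16); the sign does not affect v_p). Step 3 — |x − y|_5 = 5^{-3} = 1/125.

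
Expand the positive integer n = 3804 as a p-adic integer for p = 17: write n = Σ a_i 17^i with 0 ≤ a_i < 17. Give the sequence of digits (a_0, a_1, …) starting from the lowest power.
(a_0, a_1, …) = (13, 2, 13)

Repeated division by 17 gives the digits low-to-high: 3804 = 13 + 2·17^1 + 13·17^2. Digit sequence: (13, 2, 13).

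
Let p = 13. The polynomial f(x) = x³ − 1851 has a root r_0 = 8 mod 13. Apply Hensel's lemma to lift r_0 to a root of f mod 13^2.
r_1 = 125 (mod 169)

Hensel: r_{i+1} = r_i − f(r_i)/f′(r_i) mod 13^{i+2}, where f′(x) = 3x². Iterate:
  r_0 = 8 (mod 13)
  r_1 = 125 (mod 169)
Final: r = 125 with f(r) ≡ 0 mod 13^2.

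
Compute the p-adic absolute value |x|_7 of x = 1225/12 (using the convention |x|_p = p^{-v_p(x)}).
|1225/12|_7 = 1/49

Step 1 — compute v_7(x) by factoring powers of 7 out of the numerator and denominator: v_7(1225/12) = 2. Step 2 — apply |x|_p = p^{-v_p(x)} = 7^{-2} = 1/49.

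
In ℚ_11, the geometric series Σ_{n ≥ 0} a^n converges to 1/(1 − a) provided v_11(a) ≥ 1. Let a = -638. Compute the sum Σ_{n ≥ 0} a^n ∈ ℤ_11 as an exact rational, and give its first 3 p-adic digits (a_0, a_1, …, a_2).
Σ a^n = 1/(1 − a) = 1/639;  first 3 digits = (1, 8, 3)

v_11(a) = 1 ≥ 1, so the series converges in ℤ_11 to 1/(1 − a) = 1/(1 − (-638)) = 1/639. Expand this rational in ℤ_11: compute digits iteratively via d_i = x_i mod 11, x_{i+1} = (x_i − d_i)/11. The first 3 digits are (1, 8, 3).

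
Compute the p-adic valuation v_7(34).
v_7(34) = 0

v_7(n) is the largest exponent k such that 7^k divides n. Factor out: 34 = 7^0 · 34. (Sign doesn't affect v_p.) So v_7(34) = 0.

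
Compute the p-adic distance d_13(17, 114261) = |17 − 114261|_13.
d_13(17, 114261) = 1/28561

Step 1 — x − y = 17 − 114261 = -114244. Step 2 — v_13(-114244) = 4 (factor: -114244 = −(13^4 · 4); the sign does not affect v_p). Step 3 — |x − y|_13 = 13^{-4} = 1/28561.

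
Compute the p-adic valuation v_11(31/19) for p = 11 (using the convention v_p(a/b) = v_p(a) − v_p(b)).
v_11(31/19) = 0

Factor powers of 11 from the numerator and denominator of the reduced fraction: 31 = 11^0 · 31 and 19 = 11^0 · 19. Apply v_p(a/b) = v_p(a) − v_p(b): v_11(31/19) = 0 − 0 = 0.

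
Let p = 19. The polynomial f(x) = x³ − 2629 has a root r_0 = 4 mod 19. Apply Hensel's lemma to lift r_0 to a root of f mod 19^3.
r_2 = 3329 (mod 6859)

Hensel: r_{i+1} = r_i − f(r_i)/f′(r_i) mod 19^{i+2}, where f′(x) = 3x². Iterate:
  r_0 = 4 (mod 19)
  r_1 = 80 (mod 361)
  r_2 = 3329 (mod 6859)
Final: r = 3329 with f(r) ≡ 0 mod 19^3.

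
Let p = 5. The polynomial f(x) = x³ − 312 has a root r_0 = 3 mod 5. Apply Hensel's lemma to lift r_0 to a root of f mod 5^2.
r_1 = 8 (mod 25)

Hensel: r_{i+1} = r_i − f(r_i)/f′(r_i) mod 5^{i+2}, where f′(x) = 3x². Iterate:
  r_0 = 3 (mod 5)
  r_1 = 8 (mod 25)
Final: r = 8 with f(r) ≡ 0 mod 5^2.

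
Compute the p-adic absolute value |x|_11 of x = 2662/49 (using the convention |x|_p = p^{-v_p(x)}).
|2662/49|_11 = 1/1331

Step 1 — compute v_11(x) by factoring powers of 11 out of the numerator and denominator: v_11(2662/49) = 3. Step 2 — apply |x|_p = p^{-v_p(x)} = 11^{-3} = 1/1331.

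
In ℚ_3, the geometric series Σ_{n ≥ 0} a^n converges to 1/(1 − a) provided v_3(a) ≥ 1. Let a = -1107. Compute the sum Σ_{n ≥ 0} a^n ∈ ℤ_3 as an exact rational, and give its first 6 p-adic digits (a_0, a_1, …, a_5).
Σ a^n = 1/(1 − a) = 1/1108;  first 6 digits = (1, 0, 0, 1, 1, 1)

v_3(a) = 3 ≥ 1, so the series converges in ℤ_3 to 1/(1 − a) = 1/(1 − (-1107)) = 1/1108. Expand this rational in ℤ_3: compute digits iteratively via d_i = x_i mod 3, x_{i+1} = (x_i − d_i)/3. The first 6 digits are (1, 0, 0, 1, 1, 1).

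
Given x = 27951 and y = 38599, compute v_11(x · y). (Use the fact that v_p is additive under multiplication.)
v_11(1078880649) = 6

v_p(x) = 3 (factor: 27951 = 11^3 · 21); v_p(y) = 3 (factor: 38599 = 11^3 · 29). Additivity: v_p(xy) = v_p(x) + v_p(y) = 3 + 3 = 6. (Direct check: xy = 1078880649 = 11^6 · (609).)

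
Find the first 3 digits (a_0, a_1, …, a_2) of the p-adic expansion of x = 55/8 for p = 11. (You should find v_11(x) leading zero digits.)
(a_0, …, a_2) = (0, 2, 4)

v_11(55/8) = 1, so a_0 = ... = a_0 = 0. Factor out: x = 11^1 · u with u = 5/8 a unit in ℤ_11. Expand u iteratively via a_{v+i} = u_i mod 11, u_{i+1} = (u_i − a_{v+i})/11:
  u_0 = 5/8;  a_1 = 2;  u_1 = (u_0 − 2)/11 = -1/8
  u_1 = -1/8;  a_2 = 4;  u_2 = (u_1 − 4)/11 = -3/8
Digits: (0, 2, 4).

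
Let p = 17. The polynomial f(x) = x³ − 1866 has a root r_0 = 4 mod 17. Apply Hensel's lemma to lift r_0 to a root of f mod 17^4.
r_3 = 70401 (mod 83521)

Hensel: r_{i+1} = r_i − f(r_i)/f′(r_i) mod 17^{i+2}, where f′(x) = 3x². Iterate:
  r_0 = 4 (mod 17)
  r_1 = 174 (mod 289)
  r_2 = 1619 (mod 4913)
  r_3 = 70401 (mod 83521)
Final: r = 70401 with f(r) ≡ 0 mod 17^4.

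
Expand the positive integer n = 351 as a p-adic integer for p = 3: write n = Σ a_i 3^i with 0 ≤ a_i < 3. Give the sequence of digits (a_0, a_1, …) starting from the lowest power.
(a_0, a_1, …) = (0, 0, 0, 1, 1, 1)

Repeated division by 3 gives the digits low-to-high: 351 = 1·3^3 + 1·3^4 + 1·3^5. Digit sequence: (0, 0, 0, 1, 1, 1).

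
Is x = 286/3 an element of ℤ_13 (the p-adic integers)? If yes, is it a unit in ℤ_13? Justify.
x ∈ ℤ_13 but not a unit; v_13(x) = 1 > 0

ℤ_13 = {x ∈ ℚ_13 : v_13(x) ≥ 0} and ℤ_13^× = {x ∈ ℤ_13 : v_13(x) = 0}. Here v_13(286/3) = v_13(num) − v_13(den) = 1; compare against these criteria.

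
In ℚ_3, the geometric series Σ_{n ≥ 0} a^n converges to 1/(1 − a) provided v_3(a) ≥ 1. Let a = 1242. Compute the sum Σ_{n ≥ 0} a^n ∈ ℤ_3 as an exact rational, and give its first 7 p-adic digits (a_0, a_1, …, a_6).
Σ a^n = 1/(1 − a) = -1/1241;  first 7 digits = (1, 0, 0, 1, 0, 2, 2)

v_3(a) = 3 ≥ 1, so the series converges in ℤ_3 to 1/(1 − a) = 1/(1 − 1242) = -1/1241. Expand this rational in ℤ_3: compute digits iteratively via d_i = x_i mod 3, x_{i+1} = (x_i − d_i)/3. The first 7 digits are (1, 0, 0, 1, 0, 2, 2).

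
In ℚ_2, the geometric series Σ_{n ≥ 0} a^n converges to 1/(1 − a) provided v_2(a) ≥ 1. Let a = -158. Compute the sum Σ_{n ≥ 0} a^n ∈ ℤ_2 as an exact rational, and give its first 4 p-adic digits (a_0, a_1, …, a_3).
Σ a^n = 1/(1 − a) = 1/159;  first 4 digits = (1, 1, 1, 1)

v_2(a) = 1 ≥ 1, so the series converges in ℤ_2 to 1/(1 − a) = 1/(1 − (-158)) = 1/159. Expand this rational in ℤ_2: compute digits iteratively via d_i = x_i mod 2, x_{i+1} = (x_i − d_i)/2. The first 4 digits are (1, 1, 1, 1).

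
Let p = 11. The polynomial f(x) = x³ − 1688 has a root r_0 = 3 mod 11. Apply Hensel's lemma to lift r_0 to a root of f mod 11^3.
r_2 = 190 (mod 1331)

Hensel: r_{i+1} = r_i − f(r_i)/f′(r_i) mod 11^{i+2}, where f′(x) = 3x². Iterate:
  r_0 = 3 (mod 11)
  r_1 = 69 (mod 121)
  r_2 = 190 (mod 1331)
Final: r = 190 with f(r) ≡ 0 mod 11^3.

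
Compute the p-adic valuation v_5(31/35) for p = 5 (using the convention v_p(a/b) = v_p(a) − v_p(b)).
v_5(31/35) = -1

Factor powers of 5 from the numerator and denominator of the reduced fraction: 31 = 5^0 · 31 and 35 = 5^1 · 7. Apply v_p(a/b) = v_p(a) − v_p(b): v_5(31/35) = 0 − 1 = -1.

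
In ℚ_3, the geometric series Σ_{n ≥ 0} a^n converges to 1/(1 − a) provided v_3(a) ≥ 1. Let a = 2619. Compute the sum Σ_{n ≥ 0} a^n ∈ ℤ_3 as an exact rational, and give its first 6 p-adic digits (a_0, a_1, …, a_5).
Σ a^n = 1/(1 − a) = -1/2618;  first 6 digits = (1, 0, 0, 1, 2, 1)

v_3(a) = 3 ≥ 1, so the series converges in ℤ_3 to 1/(1 − a) = 1/(1 − 2619) = -1/2618. Expand this rational in ℤ_3: compute digits iteratively via d_i = x_i mod 3, x_{i+1} = (x_i − d_i)/3. The first 6 digits are (1, 0, 0, 1, 2, 1).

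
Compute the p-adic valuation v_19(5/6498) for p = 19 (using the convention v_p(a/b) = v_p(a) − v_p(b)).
v_19(5/6498) = -2

Factor powers of 19 from the numerator and denominator of the reduced fraction: 5 = 19^0 · 5 and 6498 = 19^2 · 18. Apply v_p(a/b) = v_p(a) − v_p(b): v_19(5/6498) = 0 − 2 = -2.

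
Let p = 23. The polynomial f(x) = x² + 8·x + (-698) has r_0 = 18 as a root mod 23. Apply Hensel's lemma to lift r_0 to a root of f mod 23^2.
r_1 = 432 (mod 529)

Hensel: r_{i+1} = r_i − f(r_i)·(f′(r_i))^{-1} mod 23^{i+2}, f′(x) = 2x + 8. Iterate:
  r_0 = 18 (mod 23)
  r_1 = 432 (mod 529)
Final: r = 432 satisfies f(r) ≡ 0 mod 23^2.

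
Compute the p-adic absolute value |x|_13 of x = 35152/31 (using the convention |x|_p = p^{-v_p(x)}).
|35152/31|_13 = 1/2197

Step 1 — compute v_13(x) by factoring powers of 13 out of the numerator and denominator: v_13(35152/31) = 3. Step 2 — apply |x|_p = p^{-v_p(x)} = 13^{-3} = 1/2197.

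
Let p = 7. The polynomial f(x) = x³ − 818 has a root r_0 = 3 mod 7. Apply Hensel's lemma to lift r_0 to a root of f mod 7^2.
r_1 = 45 (mod 49)

Hensel: r_{i+1} = r_i − f(r_i)/f′(r_i) mod 7^{i+2}, where f′(x) = 3x². Iterate:
  r_0 = 3 (mod 7)
  r_1 = 45 (mod 49)
Final: r = 45 with f(r) ≡ 0 mod 7^2.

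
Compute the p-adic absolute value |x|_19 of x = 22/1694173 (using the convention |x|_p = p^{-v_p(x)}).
|22/1694173|_19 = 130321

Step 1 — compute v_19(x) by factoring powers of 19 out of the numerator and denominator: v_19(22/1694173) = -4. Step 2 — apply |x|_p = p^{-v_p(x)} = 19^{4} = 130321.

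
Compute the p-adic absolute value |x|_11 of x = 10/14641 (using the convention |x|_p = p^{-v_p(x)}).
|10/14641|_11 = 14641

Step 1 — compute v_11(x) by factoring powers of 11 out of the numerator and denominator: v_11(10/14641) = -4. Step 2 — apply |x|_p = p^{-v_p(x)} = 11^{4} = 14641.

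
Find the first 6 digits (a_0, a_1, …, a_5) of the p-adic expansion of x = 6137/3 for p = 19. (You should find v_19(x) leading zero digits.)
(a_0, …, a_5) = (0, 0, 12, 6, 6, 6)

v_19(6137/3) = 2, so a_0 = ... = a_1 = 0. Factor out: x = 19^2 · u with u = 17/3 a unit in ℤ_19. Expand u iteratively via a_{v+i} = u_i mod 19, u_{i+1} = (u_i − a_{v+i})/19:
  u_0 = 17/3;  a_2 = 12;  u_1 = (u_0 − 12)/19 = -1/3
  u_1 = -1/3;  a_3 = 6;  u_2 = (u_1 − 6)/19 = -1/3
  u_2 = -1/3;  a_4 = 6;  u_3 = (u_2 − 6)/19 = -1/3
  u_3 = -1/3;  a_5 = 6;  u_4 = (u_3 − 6)/19 = -1/3
Digits: (0, 0, 12, 6, 6, 6).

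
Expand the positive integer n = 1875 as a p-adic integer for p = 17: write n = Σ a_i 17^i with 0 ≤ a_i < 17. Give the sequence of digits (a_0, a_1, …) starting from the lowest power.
(a_0, a_1, …) = (5, 8, 6)

Repeated division by 17 gives the digits low-to-high: 1875 = 5 + 8·17^1 + 6·17^2. Digit sequence: (5, 8, 6).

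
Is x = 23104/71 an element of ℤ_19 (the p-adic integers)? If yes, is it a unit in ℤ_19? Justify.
x ∈ ℤ_19 but not a unit; v_19(x) = 2 > 0

ℤ_19 = {x ∈ ℚ_19 : v_19(x) ≥ 0} and ℤ_19^× = {x ∈ ℤ_19 : v_19(x) = 0}. Here v_19(23104/71) = v_19(num) − v_19(den) = 2; compare against these criteria.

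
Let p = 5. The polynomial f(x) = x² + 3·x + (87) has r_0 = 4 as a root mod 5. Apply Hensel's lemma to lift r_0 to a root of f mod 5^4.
r_3 = 64 (mod 625)

Hensel: r_{i+1} = r_i − f(r_i)·(f′(r_i))^{-1} mod 5^{i+2}, f′(x) = 2x + 3. Iterate:
  r_0 = 4 (mod 5)
  r_1 = 14 (mod 25)
  r_2 = 64 (mod 125)
  r_3 = 64 (mod 625)
Final: r = 64 satisfies f(r) ≡ 0 mod 5^4.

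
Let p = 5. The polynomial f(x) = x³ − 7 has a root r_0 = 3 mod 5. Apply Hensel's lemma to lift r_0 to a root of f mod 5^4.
r_3 = 293 (mod 625)

Hensel: r_{i+1} = r_i − f(r_i)/f′(r_i) mod 5^{i+2}, where f′(x) = 3x². Iterate:
  r_0 = 3 (mod 5)
  r_1 = 18 (mod 25)
  r_2 = 43 (mod 125)
  r_3 = 293 (mod 625)
Final: r = 293 with f(r) ≡ 0 mod 5^4.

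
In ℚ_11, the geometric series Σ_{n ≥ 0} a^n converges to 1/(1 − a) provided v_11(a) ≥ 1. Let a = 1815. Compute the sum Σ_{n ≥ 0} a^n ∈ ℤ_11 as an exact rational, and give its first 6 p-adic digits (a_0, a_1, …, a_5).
Σ a^n = 1/(1 − a) = -1/1814;  first 6 digits = (1, 0, 4, 1, 5, 9)

v_11(a) = 2 ≥ 1, so the series converges in ℤ_11 to 1/(1 − a) = 1/(1 − 1815) = -1/1814. Expand this rational in ℤ_11: compute digits iteratively via d_i = x_i mod 11, x_{i+1} = (x_i − d_i)/11. The first 6 digits are (1, 0, 4, 1, 5, 9).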